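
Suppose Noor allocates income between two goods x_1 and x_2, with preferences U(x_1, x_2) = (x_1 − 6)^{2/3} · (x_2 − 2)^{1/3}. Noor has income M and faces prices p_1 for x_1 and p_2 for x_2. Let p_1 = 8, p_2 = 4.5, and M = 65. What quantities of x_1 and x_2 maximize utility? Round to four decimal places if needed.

MRS = 2·(x_2−2)/(x_1−6). Tangency with p_1/p_2 gives x_2−2 = (1/2)·(p_1/p_2)·(x_1−6).
After buying the subsistence bundle (6, 2), a share 2/3 of the remaining income goes to x_1: x_1* = 6 + 2/3·(M − 6p_1 − 2p_2)/p_1.
Discretionary income = 65 − 6·8 − 2·4.5 = 8; x_1* = 6 + 2/3·8/8 = 6.6667; x_2* = 2 + 1/3·8/4.5 = 2.5926.

x_1* = 6.6667, x_2* = 2.5926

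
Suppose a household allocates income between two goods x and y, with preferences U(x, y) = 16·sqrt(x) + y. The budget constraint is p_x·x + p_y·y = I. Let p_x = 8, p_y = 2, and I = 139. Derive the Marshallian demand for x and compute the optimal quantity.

x* = 4

Utility is quasi-linear in y; the FOC for x is 8/√x = p_x/p_y.
Solve: √x = 8·p_y/p_x, so x*(p_x,p_y) = (8·p_y/p_x)², and y* = (I − p_x·x*)/p_y.
Plugging in: x* = (8·2/8)² = 4.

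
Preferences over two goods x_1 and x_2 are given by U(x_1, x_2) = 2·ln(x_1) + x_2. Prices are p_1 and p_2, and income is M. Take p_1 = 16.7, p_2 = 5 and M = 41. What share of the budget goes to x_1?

MU_x_1 = 2/x_1, MU_x_2 = 1. Tangency: 2/x_1 = p_1/p_2.
So x_1*(p_1,p_2) = 2·p_2/p_1, independent of income; and x_2* = (M − 2·p_2)/p_2.
At the given prices: x_1* = 2·5/16.7 = 0.5988, and x_2* = 6.2.
Expenditure on x_1: 16.7·0.5988 = 10; share = 0.2439.

share on x_1 = 0.2439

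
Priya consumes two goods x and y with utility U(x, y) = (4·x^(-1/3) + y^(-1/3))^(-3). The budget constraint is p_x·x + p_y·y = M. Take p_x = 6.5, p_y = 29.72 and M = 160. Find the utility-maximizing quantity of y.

y* = 1.8347

From the CES first-order condition, 4·(y/x)^(4/3) = p_x/p_y.
Hence y/x = ((1/4)·p_x/p_y)^(1/(4/3)), i.e. raised to the 0.75 power.
With the ratio pinned down, the budget gives x* = M/(p_x + p_y·(y/x)) and y* = (y/x)·x*.
Numerically y/x = 0.113072, so x* = 160/(6.5 + 29.72·0.113072) = 16.2264 and y* = 0.113072·16.2264 = 1.8347.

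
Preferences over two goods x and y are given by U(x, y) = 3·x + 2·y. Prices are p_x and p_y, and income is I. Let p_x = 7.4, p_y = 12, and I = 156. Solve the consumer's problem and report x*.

Linear utility — the consumer picks whichever good has higher MU/price: 3/7.4 = 0.4054 vs 2/12 = 0.1667.
x gives more utility per dollar, so spend all income on x: x* = I/p_x, y* = 0.
Numerically: x* = 21.0811, y* = 0.

x* = 21.0811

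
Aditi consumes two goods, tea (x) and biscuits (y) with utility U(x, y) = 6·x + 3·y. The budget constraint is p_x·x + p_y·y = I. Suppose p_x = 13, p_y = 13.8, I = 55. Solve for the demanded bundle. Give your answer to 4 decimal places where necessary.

x* = 4.2308, y* = 0

Linear utility — the consumer picks whichever good has higher MU/price: 6/13 = 0.4615 vs 3/13.8 = 0.2174.
x gives more utility per dollar, so spend all income on x: x* = I/p_x, y* = 0.
Numerically: x* = 4.2308, y* = 0.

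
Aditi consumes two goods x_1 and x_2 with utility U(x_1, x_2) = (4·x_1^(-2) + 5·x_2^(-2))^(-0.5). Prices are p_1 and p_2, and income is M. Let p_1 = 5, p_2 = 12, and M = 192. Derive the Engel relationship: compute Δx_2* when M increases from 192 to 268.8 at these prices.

Δx_2* = 4.2164

MRS = MU_x_1/MU_x_2 = (4/5)·(x_2/x_1)^(3). Set equal to p_1/p_2.
Solve for the ratio: x_2/x_1 = [(5/4)·p_1/p_2]^(1/3).
Substitute x_2 = (x_2/x_1)·x_1 into the budget: x_1* = M/(p_1 + p_2·(x_2/x_1)).
Numerically x_2/x_1 = 0.804574, so x_1* = 192/(5 + 12·0.804574) = 13.1014 and x_2* = 0.804574·13.1014 = 10.5411.
At M' = 268.8: x_2* = 14.7575. Change: 14.7575 − 10.5411 = 4.2164.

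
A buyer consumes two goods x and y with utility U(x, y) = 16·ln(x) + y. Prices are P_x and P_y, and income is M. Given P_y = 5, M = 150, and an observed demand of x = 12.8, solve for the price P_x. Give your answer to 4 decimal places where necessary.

P_x = 6.25

MU_x = 16/x, MU_y = 1. Tangency: 16/x = P_x/P_y.
So x*(P_x,P_y) = 16·P_y/P_x, independent of income; and y* = (M − 16·P_y)/P_y.
Set x* = 12.8 in the demand function and solve for P_x: P_x = 6.25.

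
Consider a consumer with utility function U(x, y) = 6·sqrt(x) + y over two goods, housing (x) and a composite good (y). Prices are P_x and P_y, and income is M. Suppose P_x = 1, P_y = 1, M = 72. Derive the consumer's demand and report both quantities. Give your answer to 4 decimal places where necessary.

MU_x = 3/√x, MU_y = 1. Tangency: 3/√x = P_x/P_y.
Thus x* = (3·P_y/P_x)² — independent of M — with the rest of income spent on y.
Plugging in: x* = (3·1/1)² = 9, y* = 63.

x* = 9, y* = 63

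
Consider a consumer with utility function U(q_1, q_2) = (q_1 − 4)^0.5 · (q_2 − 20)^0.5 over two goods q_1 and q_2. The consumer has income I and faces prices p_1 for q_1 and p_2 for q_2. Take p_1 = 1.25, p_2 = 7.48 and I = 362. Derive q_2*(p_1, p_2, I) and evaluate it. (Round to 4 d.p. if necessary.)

q_2* = 33.8636

Discretionary income = 362 − 4·1.25 − 20·7.48 = 207.4; q_2* = 20 + 0.5·207.4/7.48 = 33.8636.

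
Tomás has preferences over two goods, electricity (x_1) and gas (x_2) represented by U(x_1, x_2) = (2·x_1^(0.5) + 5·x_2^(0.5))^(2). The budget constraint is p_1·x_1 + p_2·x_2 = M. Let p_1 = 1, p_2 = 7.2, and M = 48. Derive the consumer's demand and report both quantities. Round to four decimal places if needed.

MU_x_1 ∝ 2·x_1^(-0.5), MU_x_2 ∝ 5·x_2^(-0.5), so MRS = (2/5)·(x_2/x_1)^(0.5) = p_1/p_2.
Solve for the ratio: x_2/x_1 = [(5/2)·p_1/p_2]^(2).
Substitute x_2 = (x_2/x_1)·x_1 into the budget: x_1* = M/(p_1 + p_2·(x_2/x_1)).
Numerically x_2/x_1 = 0.120563, so x_1* = 48/(1 + 7.2·0.120563) = 25.6952 and x_2* = 0.120563·25.6952 = 3.0979.

x_1* = 25.6952, x_2* = 3.0979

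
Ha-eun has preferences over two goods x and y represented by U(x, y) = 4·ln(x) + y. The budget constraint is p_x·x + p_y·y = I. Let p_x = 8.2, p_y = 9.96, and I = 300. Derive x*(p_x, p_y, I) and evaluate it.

MU_x = 4/x, MU_y = 1. Tangency: 4/x = p_x/p_y.
So x*(p_x,p_y) = 4·p_y/p_x, independent of income; and y* = (I − 4·p_y)/p_y.
At the given prices: x* = 4·9.96/8.2 = 4.8585.

x* = 4.8585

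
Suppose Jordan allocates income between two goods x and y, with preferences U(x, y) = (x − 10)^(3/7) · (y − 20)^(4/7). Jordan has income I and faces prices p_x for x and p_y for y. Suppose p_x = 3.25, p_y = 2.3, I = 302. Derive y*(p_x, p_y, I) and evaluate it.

y* = 75.528

Let x' = x−10, y' = y−20. MRS = (3/4)·y'/x' = p_x/p_y.
After buying the subsistence bundle (10, 20), a share 3/7 of the remaining income goes to x: x* = 10 + 3/7·(I − 10p_x − 20p_y)/p_x.
Discretionary income = 302 − 10·3.25 − 20·2.3 = 223.5; y* = 20 + 4/7·223.5/2.3 = 75.528.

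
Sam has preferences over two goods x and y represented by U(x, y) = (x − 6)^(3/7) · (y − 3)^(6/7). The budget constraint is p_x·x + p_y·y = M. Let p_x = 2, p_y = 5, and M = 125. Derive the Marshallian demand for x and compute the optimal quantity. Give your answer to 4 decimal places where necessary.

x* = 22.3333

Let x' = x−6, y' = y−3. MRS = (1/2)·y'/x' = p_x/p_y.
After buying the subsistence bundle (6, 3), a share 1/3 of the remaining income goes to x: x* = 6 + 1/3·(M − 6p_x − 3p_y)/p_x.
Discretionary income = 125 − 6·2 − 3·5 = 98; x* = 6 + 1/3·98/2 = 22.3333.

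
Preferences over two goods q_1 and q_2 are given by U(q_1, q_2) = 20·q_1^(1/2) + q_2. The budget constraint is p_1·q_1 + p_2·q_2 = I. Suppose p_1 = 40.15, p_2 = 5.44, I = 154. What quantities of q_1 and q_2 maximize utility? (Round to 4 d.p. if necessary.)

Utility is quasi-linear in q_2; the FOC for q_1 is 10/√q_1 = p_1/p_2.
Solve: √q_1 = 10·p_2/p_1, so q_1*(p_1,p_2) = (10·p_2/p_1)², and q_2* = (I − p_1·q_1*)/p_2.
Plugging in: q_1* = (10·5.44/40.15)² = 1.8358, q_2* = 14.7596.

q_1* = 1.8358, q_2* = 14.7596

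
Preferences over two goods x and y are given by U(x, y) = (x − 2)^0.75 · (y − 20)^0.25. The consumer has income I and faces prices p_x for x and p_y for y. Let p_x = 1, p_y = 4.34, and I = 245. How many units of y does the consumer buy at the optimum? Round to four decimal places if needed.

Let x' = x−2, y' = y−20. MRS = 3·y'/x' = p_x/p_y.
After buying the subsistence bundle (2, 20), a share 0.75 of the remaining income goes to x: x* = 2 + 0.75·(I − 2p_x − 20p_y)/p_x.
Discretionary income = 245 − 2·1 − 20·4.34 = 156.2; y* = 20 + 0.25·156.2/4.34 = 28.9977.

y* = 28.9977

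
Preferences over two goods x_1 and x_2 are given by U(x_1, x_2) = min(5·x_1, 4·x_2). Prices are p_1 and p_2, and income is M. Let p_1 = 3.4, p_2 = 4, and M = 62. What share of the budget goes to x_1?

share on x_1 = 0.4048

Leontief preferences: the optimum is at the kink where x_1/4 = x_2/5, i.e. x_2 = (5/4)·x_1.
Budget: p_1·x_1 + p_2·(5/4)·x_1 = M, so (4·p_1 + 5·p_2)·x_1 = 4·M.
Demand: x_1*(p_1,p_2,M) = 4·M/(4·p_1 + 5·p_2), x_2* = 5·M/(4·p_1 + 5·p_2).
Here 4·3.4 + 5·4 = 33.6, giving x_1* = 7.381 and x_2* = 9.2262.
Expenditure on x_1: 3.4·7.381 = 25.0952; share = 0.4048.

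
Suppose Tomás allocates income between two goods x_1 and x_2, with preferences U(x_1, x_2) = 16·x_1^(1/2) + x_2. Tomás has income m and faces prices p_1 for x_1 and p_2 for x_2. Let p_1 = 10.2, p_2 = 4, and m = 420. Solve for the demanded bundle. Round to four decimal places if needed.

Thus x_1* = (8·p_2/p_1)² — independent of m — with the rest of income spent on x_2.
Plugging in: x_1* = (8·4/10.2)² = 9.8424, x_2* = 79.902.

x_1* = 9.8424, x_2* = 79.902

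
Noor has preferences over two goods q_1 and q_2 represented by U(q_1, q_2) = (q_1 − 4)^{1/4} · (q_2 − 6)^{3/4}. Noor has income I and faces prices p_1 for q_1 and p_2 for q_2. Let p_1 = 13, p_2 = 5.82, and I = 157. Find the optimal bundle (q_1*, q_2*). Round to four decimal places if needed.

q_1* = 5.3477, q_2* = 15.0309

This is Cobb-Douglas in (q_1−4, q_2−6): tangency gives 0.25·p_2·(q_2−6) = 0.75·p_1·(q_1−4).
After buying the subsistence bundle (4, 6), a share 0.25 of the remaining income goes to q_1: q_1* = 4 + 0.25·(I − 4p_1 − 6p_2)/p_1.
Discretionary income = 157 − 4·13 − 6·5.82 = 70.08; q_1* = 4 + 0.25·70.08/13 = 5.3477; q_2* = 6 + 0.75·70.08/5.82 = 15.0309.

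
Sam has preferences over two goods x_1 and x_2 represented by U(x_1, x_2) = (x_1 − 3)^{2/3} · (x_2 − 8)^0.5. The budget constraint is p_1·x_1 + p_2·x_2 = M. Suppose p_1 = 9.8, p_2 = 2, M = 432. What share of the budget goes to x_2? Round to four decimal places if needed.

share on x_2 = 0.4206

This is Cobb-Douglas in (x_1−3, x_2−8): tangency gives 2/3·p_2·(x_2−8) = 0.5·p_1·(x_1−3).
After buying the subsistence bundle (3, 8), a share 4/7 of the remaining income goes to x_1: x_1* = 3 + 4/7·(M − 3p_1 − 8p_2)/p_1.
Discretionary income = 432 − 3·9.8 − 8·2 = 386.6; x_1* = 3 + 4/7·386.6/9.8 = 25.5423; x_2* = 8 + 3/7·386.6/2 = 90.8429.
Expenditure on x_2: 2·90.8429 = 181.6857; share = 0.4206.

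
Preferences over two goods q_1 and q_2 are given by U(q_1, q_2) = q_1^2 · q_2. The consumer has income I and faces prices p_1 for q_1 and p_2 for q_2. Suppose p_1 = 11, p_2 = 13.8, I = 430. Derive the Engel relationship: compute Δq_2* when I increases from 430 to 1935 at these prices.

Δq_2* = 36.3527

The MRS is 2·q_2/q_1. Set MRS = p_1/p_2.
Rearranging, p_2·q_2 = (1/2)·p_1·q_1. Substituting into the budget gives p_1·q_1·(1 + (1/2)) = I.
Demand: q_1*(p_1,p_2,I) = 2/3·I/p_1 and q_2* = 1/3·I/p_2.
At p_1=11, p_2=13.8, I=430: q_2* = 1/3·430/13.8 = 10.3865.
At I' = 1935: q_2* = 46.7391. Change: 46.7391 − 10.3865 = 36.3527.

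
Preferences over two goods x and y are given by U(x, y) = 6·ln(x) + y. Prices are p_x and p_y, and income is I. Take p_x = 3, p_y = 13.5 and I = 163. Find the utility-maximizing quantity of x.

x* = 27

Set MRS = p_x/p_y: (6/x)/1 = p_x/p_y.
So x*(p_x,p_y) = 6·p_y/p_x, independent of income; and y* = (I − 6·p_y)/p_y.
At the given prices: x* = 6·13.5/3 = 27.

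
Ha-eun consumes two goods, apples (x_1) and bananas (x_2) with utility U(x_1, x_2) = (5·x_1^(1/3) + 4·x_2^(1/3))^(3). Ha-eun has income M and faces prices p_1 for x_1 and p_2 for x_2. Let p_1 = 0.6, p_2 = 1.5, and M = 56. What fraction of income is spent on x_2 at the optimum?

MRS = MU_x_1/MU_x_2 = (5/4)·(x_2/x_1)^(2/3). Set equal to p_1/p_2.
Hence x_2/x_1 = ((4/5)·p_1/p_2)^(1/(2/3)), i.e. raised to the 1.5 power.
Substitute x_2 = (x_2/x_1)·x_1 into the budget: x_1* = M/(p_1 + p_2·(x_2/x_1)).
Numerically x_2/x_1 = 0.181019, so x_1* = 56/(0.6 + 1.5·0.181019) = 64.2549 and x_2* = 0.181019·64.2549 = 11.6314.
Expenditure on x_2: 1.5·11.6314 = 17.4471; share = 0.3116.

share on x_2 = 0.3116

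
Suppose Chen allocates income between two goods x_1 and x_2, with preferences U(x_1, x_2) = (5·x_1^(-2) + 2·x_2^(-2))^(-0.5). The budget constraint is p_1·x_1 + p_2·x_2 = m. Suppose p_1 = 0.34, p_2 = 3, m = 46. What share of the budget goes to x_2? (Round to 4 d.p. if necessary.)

MRS = MU_x_1/MU_x_2 = (5/2)·(x_2/x_1)^(3). Set equal to p_1/p_2.
Hence x_2/x_1 = ((2/5)·p_1/p_2)^(1/(3)), i.e. raised to the 1/3 power.
Substitute x_2 = (x_2/x_1)·x_1 into the budget: x_1* = m/(p_1 + p_2·(x_2/x_1)).
Numerically x_2/x_1 = 0.356565, so x_1* = 46/(0.34 + 3·0.356565) = 32.6311 and x_2* = 0.356565·32.6311 = 11.6351.
Expenditure on x_2: 3·11.6351 = 34.9054; share = 0.7588.

share on x_2 = 0.7588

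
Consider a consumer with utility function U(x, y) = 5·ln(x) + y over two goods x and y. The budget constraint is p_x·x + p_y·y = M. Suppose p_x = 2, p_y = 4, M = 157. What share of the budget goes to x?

share on x = 0.1274

Set MRS = p_x/p_y: (5/x)/1 = p_x/p_y.
So x*(p_x,p_y) = 5·p_y/p_x, independent of income; and y* = (M − 5·p_y)/p_y.
At the given prices: x* = 5·4/2 = 10, and y* = 34.25.
Expenditure on x: 2·10 = 20; share = 0.1274.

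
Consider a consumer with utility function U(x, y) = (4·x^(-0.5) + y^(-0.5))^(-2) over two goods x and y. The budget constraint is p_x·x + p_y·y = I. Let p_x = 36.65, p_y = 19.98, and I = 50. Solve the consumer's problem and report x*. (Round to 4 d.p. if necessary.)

x* = 1.0303

Substitute y = (y/x)·x into the budget: x* = I/(p_x + p_y·(y/x)).
Numerically y/x = 0.594674, so x* = 50/(36.65 + 19.98·0.594674) = 1.0303.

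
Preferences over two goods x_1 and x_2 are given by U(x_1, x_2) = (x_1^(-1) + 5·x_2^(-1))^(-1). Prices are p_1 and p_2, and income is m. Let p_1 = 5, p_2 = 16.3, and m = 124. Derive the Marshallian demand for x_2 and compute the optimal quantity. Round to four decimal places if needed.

x_2* = 6.0972

MU_x_1 ∝ x_1^(-2), MU_x_2 ∝ 5·x_2^(-2), so MRS = (1/5)·(x_2/x_1)^(2) = p_1/p_2.
Hence x_2/x_1 = (5·p_1/p_2)^(1/(2)), i.e. raised to the 0.5 power.
Substitute x_2 = (x_2/x_1)·x_1 into the budget: x_1* = m/(p_1 + p_2·(x_2/x_1)).
Numerically x_2/x_1 = 1.238444, so x_1* = 124/(5 + 16.3·1.238444) = 4.9232 and x_2* = 1.238444·4.9232 = 6.0972.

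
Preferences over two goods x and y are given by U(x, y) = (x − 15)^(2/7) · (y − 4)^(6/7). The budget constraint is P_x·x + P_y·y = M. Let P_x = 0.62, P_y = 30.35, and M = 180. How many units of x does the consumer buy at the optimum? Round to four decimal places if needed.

MRS = (1/3)·(y−4)/(x−15). Tangency with P_x/P_y gives y−4 = 3·(P_x/P_y)·(x−15).
Substituting into the budget: x* = 15 + 0.25·(M − 15·P_x − 4·P_y)/P_x, and y* = 4 + 0.75·(…)/P_y.
Discretionary income = 180 − 15·0.62 − 4·30.35 = 49.3; x* = 15 + 0.25·49.3/0.62 = 34.879.

x* = 34.879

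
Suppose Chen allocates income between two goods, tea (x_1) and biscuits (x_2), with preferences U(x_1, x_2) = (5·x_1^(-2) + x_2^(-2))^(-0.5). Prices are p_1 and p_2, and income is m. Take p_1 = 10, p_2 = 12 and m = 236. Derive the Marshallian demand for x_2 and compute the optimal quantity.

MRS = MU_x_1/MU_x_2 = 5·(x_2/x_1)^(3). Set equal to p_1/p_2.
Hence x_2/x_1 = ((1/5)·p_1/p_2)^(1/(3)), i.e. raised to the 1/3 power.
With the ratio pinned down, the budget gives x_1* = m/(p_1 + p_2·(x_2/x_1)) and x_2* = (x_2/x_1)·x_1*.
Numerically x_2/x_1 = 0.550321, so x_1* = 236/(10 + 12·0.550321) = 14.2136 and x_2* = 0.550321·14.2136 = 7.822.

x_2* = 7.822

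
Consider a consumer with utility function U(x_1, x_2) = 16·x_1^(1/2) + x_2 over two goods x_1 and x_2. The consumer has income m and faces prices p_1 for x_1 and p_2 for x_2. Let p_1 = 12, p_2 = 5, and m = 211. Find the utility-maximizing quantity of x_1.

Plugging in: x_1* = (8·5/12)² = 11.1111.

x_1* = 11.1111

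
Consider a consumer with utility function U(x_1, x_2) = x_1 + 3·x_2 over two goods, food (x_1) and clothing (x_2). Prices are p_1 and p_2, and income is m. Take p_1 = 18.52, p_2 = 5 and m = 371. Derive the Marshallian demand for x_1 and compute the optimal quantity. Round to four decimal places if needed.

Perfect substitutes: compare marginal utility per dollar. 1/p_1 vs 3/p_2 → 0.054 vs 0.6.
x_2 gives more utility per dollar, so spend all income on x_2: x_2* = m/p_2, x_1* = 0.
Numerically: x_1* = 0, x_2* = 74.2.

x_1* = 0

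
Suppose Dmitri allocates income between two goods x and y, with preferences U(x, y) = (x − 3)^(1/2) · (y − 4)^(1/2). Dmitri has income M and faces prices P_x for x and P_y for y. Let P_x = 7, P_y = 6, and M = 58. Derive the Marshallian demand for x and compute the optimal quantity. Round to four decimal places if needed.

x* = 3.9286

This is Cobb-Douglas in (x−3, y−4): tangency gives 0.5·P_y·(y−4) = 0.5·P_x·(x−3).
After buying the subsistence bundle (3, 4), a share 0.5 of the remaining income goes to x: x* = 3 + 0.5·(M − 3P_x − 4P_y)/P_x.
Discretionary income = 58 − 3·7 − 4·6 = 13; x* = 3 + 0.5·13/7 = 3.9286.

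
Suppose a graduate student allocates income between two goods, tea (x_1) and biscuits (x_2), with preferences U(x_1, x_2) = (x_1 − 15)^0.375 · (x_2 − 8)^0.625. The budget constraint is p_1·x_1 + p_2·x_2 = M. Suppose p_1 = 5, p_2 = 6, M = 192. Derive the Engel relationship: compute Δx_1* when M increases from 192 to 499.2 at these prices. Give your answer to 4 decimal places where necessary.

Δx_1* = 23.04

Discretionary income = 192 − 15·5 − 8·6 = 69; x_1* = 15 + 0.375·69/5 = 20.175.
At M' = 499.2: x_1* = 43.215. Change: 43.215 − 20.175 = 23.04.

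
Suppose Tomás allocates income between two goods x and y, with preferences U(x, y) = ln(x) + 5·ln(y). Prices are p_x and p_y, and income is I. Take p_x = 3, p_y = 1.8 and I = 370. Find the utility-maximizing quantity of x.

x* = 20.5556

At p_x=3, p_y=1.8, I=370: x* = 1/6·370/3 = 20.5556.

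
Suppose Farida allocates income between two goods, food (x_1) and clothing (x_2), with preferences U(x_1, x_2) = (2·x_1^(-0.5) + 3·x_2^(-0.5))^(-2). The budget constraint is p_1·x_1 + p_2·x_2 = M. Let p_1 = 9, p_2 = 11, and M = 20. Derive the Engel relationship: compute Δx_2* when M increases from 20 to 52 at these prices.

Δx_2* = 1.6975

Substitute x_2 = (x_2/x_1)·x_1 into the budget: x_1* = M/(p_1 + p_2·(x_2/x_1)).
Numerically x_2/x_1 = 1.146289, so x_1* = 20/(9 + 11·1.146289) = 0.9255 and x_2* = 1.146289·0.9255 = 1.0609.
At M' = 52: x_2* = 2.7584. Change: 2.7584 − 1.0609 = 1.6975.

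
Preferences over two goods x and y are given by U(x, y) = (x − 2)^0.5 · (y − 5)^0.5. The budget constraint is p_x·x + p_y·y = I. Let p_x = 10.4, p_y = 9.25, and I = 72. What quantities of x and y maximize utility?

x* = 2.238, y* = 5.2676

This is Cobb-Douglas in (x−2, y−5): tangency gives 0.5·p_y·(y−5) = 0.5·p_x·(x−2).
After buying the subsistence bundle (2, 5), a share 0.5 of the remaining income goes to x: x* = 2 + 0.5·(I − 2p_x − 5p_y)/p_x.
Discretionary income = 72 − 2·10.4 − 5·9.25 = 4.95; x* = 2 + 0.5·4.95/10.4 = 2.238; y* = 5 + 0.5·4.95/9.25 = 5.2676.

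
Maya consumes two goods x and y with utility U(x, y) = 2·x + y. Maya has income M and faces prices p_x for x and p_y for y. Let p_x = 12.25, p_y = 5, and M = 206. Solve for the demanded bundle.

x* = 0, y* = 41.2

Linear utility — the consumer picks whichever good has higher MU/price: 2/12.25 = 0.1633 vs 1/5 = 0.2.
y gives more utility per dollar, so spend all income on y: y* = M/p_y, x* = 0.
Numerically: x* = 0, y* = 41.2.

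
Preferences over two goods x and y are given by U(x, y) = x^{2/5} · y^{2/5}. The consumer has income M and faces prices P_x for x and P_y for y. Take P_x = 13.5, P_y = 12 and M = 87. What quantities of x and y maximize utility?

x* = 3.2222, y* = 3.625

The MRS is y/x. Set MRS = P_x/P_y.
So 0.4·P_y·y = 0.4·P_x·x; combined with the budget, a share 0.5 of income goes to x.
Demand: x*(P_x,P_y,M) = 0.5·M/P_x and y* = 0.5·M/P_y.
At P_x=13.5, P_y=12, M=87: x* = 0.5·87/13.5 = 3.2222, y* = 3.625.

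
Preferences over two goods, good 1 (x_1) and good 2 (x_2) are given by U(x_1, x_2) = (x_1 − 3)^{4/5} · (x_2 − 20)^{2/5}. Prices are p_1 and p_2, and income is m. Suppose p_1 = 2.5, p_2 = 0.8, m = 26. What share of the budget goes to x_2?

This is Cobb-Douglas in (x_1−3, x_2−20): tangency gives 0.8·p_2·(x_2−20) = 0.4·p_1·(x_1−3).
Substituting into the budget: x_1* = 3 + 2/3·(m − 3·p_1 − 20·p_2)/p_1, and x_2* = 20 + 1/3·(…)/p_2.
Discretionary income = 26 − 3·2.5 − 20·0.8 = 2.5; x_1* = 3 + 2/3·2.5/2.5 = 3.6667; x_2* = 20 + 1/3·2.5/0.8 = 21.0417.
Expenditure on x_2: 0.8·21.0417 = 16.8333; share = 0.6474.

share on x_2 = 0.6474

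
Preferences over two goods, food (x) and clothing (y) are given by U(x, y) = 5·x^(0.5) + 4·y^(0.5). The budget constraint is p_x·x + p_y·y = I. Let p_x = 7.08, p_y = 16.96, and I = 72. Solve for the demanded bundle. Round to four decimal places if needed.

x* = 8.0254, y* = 0.8951

From the CES first-order condition, (5/4)·(y/x)^(0.5) = p_x/p_y.
Solve for the ratio: y/x = [(4/5)·p_x/p_y]^(2).
Substitute y = (y/x)·x into the budget: x* = I/(p_x + p_y·(y/x)).
Numerically y/x = 0.111531, so x* = 72/(7.08 + 16.96·0.111531) = 8.0254 and y* = 0.111531·8.0254 = 0.8951.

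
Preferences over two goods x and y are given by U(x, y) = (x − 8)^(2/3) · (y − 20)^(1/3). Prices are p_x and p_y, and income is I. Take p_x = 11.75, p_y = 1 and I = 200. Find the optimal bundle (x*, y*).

x* = 12.8794, y* = 48.6667

After buying the subsistence bundle (8, 20), a share 2/3 of the remaining income goes to x: x* = 8 + 2/3·(I − 8p_x − 20p_y)/p_x.
Discretionary income = 200 − 8·11.75 − 20·1 = 86; x* = 8 + 2/3·86/11.75 = 12.8794; y* = 20 + 1/3·86/1 = 48.6667.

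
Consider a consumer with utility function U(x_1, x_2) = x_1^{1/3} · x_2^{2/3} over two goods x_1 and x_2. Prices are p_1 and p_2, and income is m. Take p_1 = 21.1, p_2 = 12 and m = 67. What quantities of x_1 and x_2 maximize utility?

Demand: x_1*(p_1,p_2,m) = 1/3·m/p_1 and x_2* = 2/3·m/p_2.
At p_1=21.1, p_2=12, m=67: x_1* = 1/3·67/21.1 = 1.0585, x_2* = 3.7222.

x_1* = 1.0585, x_2* = 3.7222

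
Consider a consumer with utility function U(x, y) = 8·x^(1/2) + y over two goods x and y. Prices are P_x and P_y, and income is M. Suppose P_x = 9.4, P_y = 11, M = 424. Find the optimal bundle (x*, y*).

x* = 21.9104, y* = 19.8221

Utility is quasi-linear in y; the FOC for x is 4/√x = P_x/P_y.
Solve: √x = 4·P_y/P_x, so x*(P_x,P_y) = (4·P_y/P_x)², and y* = (M − P_x·x*)/P_y.
Plugging in: x* = (4·11/9.4)² = 21.9104, y* = 19.8221.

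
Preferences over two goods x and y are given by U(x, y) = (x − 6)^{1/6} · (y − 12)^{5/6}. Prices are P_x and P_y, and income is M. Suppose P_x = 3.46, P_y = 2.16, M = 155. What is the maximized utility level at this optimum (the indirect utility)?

V = 29.5444

MRS = (1/5)·(y−12)/(x−6). Tangency with P_x/P_y gives y−12 = 5·(P_x/P_y)·(x−6).
After buying the subsistence bundle (6, 12), a share 1/6 of the remaining income goes to x: x* = 6 + 1/6·(M − 6P_x − 12P_y)/P_x.
Discretionary income = 155 − 6·3.46 − 12·2.16 = 108.32; x* = 6 + 1/6·108.32/3.46 = 11.2177; y* = 12 + 5/6·108.32/2.16 = 53.7901.
Utility at the optimum: U(11.2177, 53.7901) = 29.5444.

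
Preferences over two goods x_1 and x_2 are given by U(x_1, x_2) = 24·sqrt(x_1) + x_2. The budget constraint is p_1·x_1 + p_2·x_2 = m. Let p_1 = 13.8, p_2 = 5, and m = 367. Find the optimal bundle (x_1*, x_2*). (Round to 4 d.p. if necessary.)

x_1* = 18.9036, x_2* = 21.2261

Set MRS = p_1/p_2: 12·x_1^(−1/2) = p_1/p_2.
Solve: √x_1 = 12·p_2/p_1, so x_1*(p_1,p_2) = (12·p_2/p_1)², and x_2* = (m − p_1·x_1*)/p_2.
Plugging in: x_1* = (12·5/13.8)² = 18.9036, x_2* = 21.2261.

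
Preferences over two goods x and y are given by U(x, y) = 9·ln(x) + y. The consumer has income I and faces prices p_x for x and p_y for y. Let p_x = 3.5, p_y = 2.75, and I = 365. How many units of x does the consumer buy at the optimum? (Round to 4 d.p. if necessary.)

Set MRS = p_x/p_y: (9/x)/1 = p_x/p_y.
So x*(p_x,p_y) = 9·p_y/p_x, independent of income; and y* = (I − 9·p_y)/p_y.
At the given prices: x* = 9·2.75/3.5 = 7.0714.

x* = 7.0714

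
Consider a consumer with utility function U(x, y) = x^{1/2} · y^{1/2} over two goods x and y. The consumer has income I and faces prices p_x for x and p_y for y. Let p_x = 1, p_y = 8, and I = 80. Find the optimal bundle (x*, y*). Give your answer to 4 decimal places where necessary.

x* = 40, y* = 5

The MRS is y/x. Set MRS = p_x/p_y.
So 0.5·p_y·y = 0.5·p_x·x; combined with the budget, a share 0.5 of income goes to x.
Demand: x*(p_x,p_y,I) = 0.5·I/p_x and y* = 0.5·I/p_y.
At p_x=1, p_y=8, I=80: x* = 0.5·80/1 = 40, y* = 5.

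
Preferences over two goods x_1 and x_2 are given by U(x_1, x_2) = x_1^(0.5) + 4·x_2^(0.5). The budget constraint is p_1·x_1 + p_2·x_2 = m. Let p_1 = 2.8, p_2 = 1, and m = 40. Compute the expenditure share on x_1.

From the CES first-order condition, (1/4)·(x_2/x_1)^(0.5) = p_1/p_2.
Hence x_2/x_1 = (4·p_1/p_2)^(1/(0.5)), i.e. raised to the 2 power.
With the ratio pinned down, the budget gives x_1* = m/(p_1 + p_2·(x_2/x_1)) and x_2* = (x_2/x_1)·x_1*.
Numerically x_2/x_1 = 125.44, so x_1* = 40/(2.8 + 1·125.44) = 0.3119 and x_2* = 125.44·0.3119 = 39.1266.
Expenditure on x_1: 2.8·0.3119 = 0.8734; share = 0.0218.

share on x_1 = 0.0218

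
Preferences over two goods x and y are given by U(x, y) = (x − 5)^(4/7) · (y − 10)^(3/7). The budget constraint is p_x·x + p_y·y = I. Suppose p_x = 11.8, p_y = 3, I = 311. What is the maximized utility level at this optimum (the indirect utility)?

V = 17.0917

Let x' = x−5, y' = y−10. MRS = (4/3)·y'/x' = p_x/p_y.
Substituting into the budget: x* = 5 + 4/7·(I − 5·p_x − 10·p_y)/p_x, and y* = 10 + 3/7·(…)/p_y.
Discretionary income = 311 − 5·11.8 − 10·3 = 222; x* = 5 + 4/7·222/11.8 = 15.7506; y* = 10 + 3/7·222/3 = 41.7143.
Utility at the optimum: U(15.7506, 41.7143) = 17.0917.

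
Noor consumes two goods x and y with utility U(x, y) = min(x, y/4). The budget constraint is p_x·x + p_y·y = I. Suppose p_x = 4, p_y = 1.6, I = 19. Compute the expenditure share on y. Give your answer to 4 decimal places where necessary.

share on y = 0.6154

Here 4 + 4·1.6 = 10.4, giving x* = 1.8269 and y* = 7.3077.
Expenditure on y: 1.6·7.3077 = 11.6923; share = 0.6154.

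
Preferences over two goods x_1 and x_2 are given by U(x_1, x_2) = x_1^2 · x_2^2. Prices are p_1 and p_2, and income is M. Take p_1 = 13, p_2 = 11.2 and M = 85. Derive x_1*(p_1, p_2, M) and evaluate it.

Demand: x_1*(p_1,p_2,M) = 0.5·M/p_1 and x_2* = 0.5·M/p_2.
At p_1=13, p_2=11.2, M=85: x_1* = 0.5·85/13 = 3.2692.

x_1* = 3.2692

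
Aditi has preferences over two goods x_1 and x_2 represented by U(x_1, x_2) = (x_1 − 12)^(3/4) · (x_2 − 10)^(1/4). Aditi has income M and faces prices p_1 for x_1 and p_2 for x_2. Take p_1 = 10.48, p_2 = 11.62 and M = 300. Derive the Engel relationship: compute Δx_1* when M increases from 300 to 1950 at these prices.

Δx_1* = 118.0821

Let x_1' = x_1−12, x_2' = x_2−10. MRS = 3·x_2'/x_1' = p_1/p_2.
Substituting into the budget: x_1* = 12 + 0.75·(M − 12·p_1 − 10·p_2)/p_1, and x_2* = 10 + 0.25·(…)/p_2.
Discretionary income = 300 − 12·10.48 − 10·11.62 = 58.04; x_1* = 12 + 0.75·58.04/10.48 = 16.1536.
At M' = 1950: x_1* = 134.2357. Change: 134.2357 − 16.1536 = 118.0821.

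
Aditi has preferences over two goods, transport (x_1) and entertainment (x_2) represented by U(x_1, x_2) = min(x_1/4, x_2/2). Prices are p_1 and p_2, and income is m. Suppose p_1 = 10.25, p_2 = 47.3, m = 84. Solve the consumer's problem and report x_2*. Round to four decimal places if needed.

Here 4·10.25 + 2·47.3 = 135.6, giving x_2* = 1.2389.

x_2* = 1.2389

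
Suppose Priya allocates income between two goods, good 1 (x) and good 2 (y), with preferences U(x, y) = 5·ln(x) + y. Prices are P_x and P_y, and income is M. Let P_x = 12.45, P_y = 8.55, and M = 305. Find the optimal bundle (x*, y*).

x* = 3.4337, y* = 30.6725

So x*(P_x,P_y) = 5·P_y/P_x, independent of income; and y* = (M − 5·P_y)/P_y.
At the given prices: x* = 5·8.55/12.45 = 3.4337, and y* = 30.6725.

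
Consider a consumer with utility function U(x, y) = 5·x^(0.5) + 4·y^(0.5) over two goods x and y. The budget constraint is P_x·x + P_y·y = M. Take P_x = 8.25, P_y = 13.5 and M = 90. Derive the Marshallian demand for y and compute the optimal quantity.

Substitute y = (y/x)·x into the budget: x* = M/(P_x + P_y·(y/x)).
Numerically y/x = 0.239012, so x* = 90/(8.25 + 13.5·0.239012) = 7.842 and y* = 0.239012·7.842 = 1.8743.

y* = 1.8743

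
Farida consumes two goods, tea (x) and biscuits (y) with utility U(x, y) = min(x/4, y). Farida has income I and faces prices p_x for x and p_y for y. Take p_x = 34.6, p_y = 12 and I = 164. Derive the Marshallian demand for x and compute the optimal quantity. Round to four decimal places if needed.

x* = 4.3617

Leontief preferences: the optimum is at the kink where x/4 = y/1, i.e. y = (1/4)·x.
Budget: p_x·x + p_y·(1/4)·x = I, so (4·p_x + p_y)·x = 4·I.
Demand: x*(p_x,p_y,I) = 4·I/(4·p_x + p_y), y* = I/(4·p_x + p_y).
Here 4·34.6 + 12 = 150.4, giving x* = 4.3617.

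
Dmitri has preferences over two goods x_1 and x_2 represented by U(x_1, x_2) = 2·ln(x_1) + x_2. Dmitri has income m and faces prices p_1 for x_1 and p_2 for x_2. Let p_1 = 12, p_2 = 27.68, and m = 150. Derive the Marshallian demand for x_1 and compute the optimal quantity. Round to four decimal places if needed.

x_1* = 4.6133

So x_1*(p_1,p_2) = 2·p_2/p_1, independent of income; and x_2* = (m − 2·p_2)/p_2.
At the given prices: x_1* = 2·27.68/12 = 4.6133.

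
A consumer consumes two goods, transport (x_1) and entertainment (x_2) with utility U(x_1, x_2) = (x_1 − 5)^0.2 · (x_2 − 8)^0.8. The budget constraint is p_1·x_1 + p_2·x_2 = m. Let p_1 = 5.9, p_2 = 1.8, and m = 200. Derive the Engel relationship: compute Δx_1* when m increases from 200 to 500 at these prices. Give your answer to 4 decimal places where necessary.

Δx_1* = 10.1695

This is Cobb-Douglas in (x_1−5, x_2−8): tangency gives 0.2·p_2·(x_2−8) = 0.8·p_1·(x_1−5).
After buying the subsistence bundle (5, 8), a share 0.2 of the remaining income goes to x_1: x_1* = 5 + 0.2·(m − 5p_1 − 8p_2)/p_1.
Discretionary income = 200 − 5·5.9 − 8·1.8 = 156.1; x_1* = 5 + 0.2·156.1/5.9 = 10.2915.
At m' = 500: x_1* = 20.461. Change: 20.461 − 10.2915 = 10.1695.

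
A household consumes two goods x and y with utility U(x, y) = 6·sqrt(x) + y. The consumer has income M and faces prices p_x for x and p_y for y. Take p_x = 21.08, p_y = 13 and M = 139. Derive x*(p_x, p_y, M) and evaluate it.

Utility is quasi-linear in y; the FOC for x is 3/√x = p_x/p_y.
Thus x* = (3·p_y/p_x)² — independent of M — with the rest of income spent on y.
Plugging in: x* = (3·13/21.08)² = 3.4229.

x* = 3.4229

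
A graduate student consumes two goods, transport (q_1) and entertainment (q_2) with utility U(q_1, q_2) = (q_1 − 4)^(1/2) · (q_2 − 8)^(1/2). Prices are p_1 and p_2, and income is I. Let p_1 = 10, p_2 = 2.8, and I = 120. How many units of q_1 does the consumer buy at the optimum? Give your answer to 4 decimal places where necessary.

q_1* = 6.88

Discretionary income = 120 − 4·10 − 8·2.8 = 57.6; q_1* = 4 + 0.5·57.6/10 = 6.88.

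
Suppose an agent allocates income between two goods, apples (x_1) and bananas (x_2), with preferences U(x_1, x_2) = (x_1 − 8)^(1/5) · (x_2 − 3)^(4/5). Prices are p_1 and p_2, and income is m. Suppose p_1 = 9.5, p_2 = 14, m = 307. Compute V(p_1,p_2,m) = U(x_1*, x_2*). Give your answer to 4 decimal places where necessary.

V = 8.8449

Discretionary income = 307 − 8·9.5 − 3·14 = 189; x_1* = 8 + 0.2·189/9.5 = 11.9789; x_2* = 3 + 0.8·189/14 = 13.8.
Utility at the optimum: U(11.9789, 13.8) = 8.8449.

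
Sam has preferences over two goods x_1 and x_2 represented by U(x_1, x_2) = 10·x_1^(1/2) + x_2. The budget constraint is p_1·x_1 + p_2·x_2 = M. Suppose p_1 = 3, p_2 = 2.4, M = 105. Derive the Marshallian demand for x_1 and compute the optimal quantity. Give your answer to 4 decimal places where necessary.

Utility is quasi-linear in x_2; the FOC for x_1 is 5/√x_1 = p_1/p_2.
Solve: √x_1 = 5·p_2/p_1, so x_1*(p_1,p_2) = (5·p_2/p_1)², and x_2* = (M − p_1·x_1*)/p_2.
Plugging in: x_1* = (5·2.4/3)² = 16.

x_1* = 16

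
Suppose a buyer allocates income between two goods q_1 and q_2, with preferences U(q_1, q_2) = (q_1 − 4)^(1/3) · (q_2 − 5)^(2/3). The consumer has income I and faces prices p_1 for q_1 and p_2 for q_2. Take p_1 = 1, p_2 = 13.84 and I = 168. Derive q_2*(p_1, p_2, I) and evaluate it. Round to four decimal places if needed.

q_2* = 9.5665

MRS = (1/2)·(q_2−5)/(q_1−4). Tangency with p_1/p_2 gives q_2−5 = 2·(p_1/p_2)·(q_1−4).
Substituting into the budget: q_1* = 4 + 1/3·(I − 4·p_1 − 5·p_2)/p_1, and q_2* = 5 + 2/3·(…)/p_2.
Discretionary income = 168 − 4·1 − 5·13.84 = 94.8; q_2* = 5 + 2/3·94.8/13.84 = 9.5665.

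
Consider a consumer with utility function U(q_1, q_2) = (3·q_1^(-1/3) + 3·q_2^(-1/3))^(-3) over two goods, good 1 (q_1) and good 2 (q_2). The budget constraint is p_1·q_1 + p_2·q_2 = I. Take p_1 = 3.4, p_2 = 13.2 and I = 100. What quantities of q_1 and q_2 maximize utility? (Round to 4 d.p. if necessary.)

q_1* = 12.236, q_2* = 4.424

MU_q_1 ∝ 3·q_1^(-4/3), MU_q_2 ∝ 3·q_2^(-4/3), so MRS = (q_2/q_1)^(4/3) = p_1/p_2.
Solve for the ratio: q_2/q_1 = [p_1/p_2]^(0.75).
Substitute q_2 = (q_2/q_1)·q_1 into the budget: q_1* = I/(p_1 + p_2·(q_2/q_1)).
Numerically q_2/q_1 = 0.361559, so q_1* = 100/(3.4 + 13.2·0.361559) = 12.236 and q_2* = 0.361559·12.236 = 4.424.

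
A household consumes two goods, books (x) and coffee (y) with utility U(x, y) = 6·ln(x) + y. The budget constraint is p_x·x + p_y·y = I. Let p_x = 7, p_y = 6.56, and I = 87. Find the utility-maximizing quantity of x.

x* = 5.6229

MU_x = 6/x, MU_y = 1. Tangency: 6/x = p_x/p_y.
So x*(p_x,p_y) = 6·p_y/p_x, independent of income; and y* = (I − 6·p_y)/p_y.
At the given prices: x* = 6·6.56/7 = 5.6229.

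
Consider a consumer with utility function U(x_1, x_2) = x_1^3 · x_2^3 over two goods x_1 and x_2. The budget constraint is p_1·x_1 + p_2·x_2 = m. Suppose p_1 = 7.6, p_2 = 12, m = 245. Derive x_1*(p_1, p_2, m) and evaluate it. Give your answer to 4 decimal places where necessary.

x_1* = 16.1184

Demand: x_1*(p_1,p_2,m) = 0.5·m/p_1 and x_2* = 0.5·m/p_2.
At p_1=7.6, p_2=12, m=245: x_1* = 0.5·245/7.6 = 16.1184.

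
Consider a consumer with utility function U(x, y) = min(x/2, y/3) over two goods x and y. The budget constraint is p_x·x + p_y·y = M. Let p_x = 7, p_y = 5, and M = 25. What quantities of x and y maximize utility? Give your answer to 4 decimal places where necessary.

x* = 1.7241, y* = 2.5862

Demand: x*(p_x,p_y,M) = 2·M/(2·p_x + 3·p_y), y* = 3·M/(2·p_x + 3·p_y).
Here 2·7 + 3·5 = 29, giving x* = 1.7241 and y* = 2.5862.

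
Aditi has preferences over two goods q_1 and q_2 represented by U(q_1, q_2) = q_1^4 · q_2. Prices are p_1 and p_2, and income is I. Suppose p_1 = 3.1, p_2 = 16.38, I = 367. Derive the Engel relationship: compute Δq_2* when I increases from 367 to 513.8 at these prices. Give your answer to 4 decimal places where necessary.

MU_q_1/MU_q_2 = (4·q_2)/(q_1); tangency sets this equal to p_1/p_2.
So 4·p_2·q_2 = p_1·q_1; combined with the budget, a share 0.8 of income goes to q_1.
Demand: q_1*(p_1,p_2,I) = 0.8·I/p_1 and q_2* = 0.2·I/p_2.
At p_1=3.1, p_2=16.38, I=367: q_2* = 0.2·367/16.38 = 4.4811.
At I' = 513.8: q_2* = 6.2735. Change: 6.2735 − 4.4811 = 1.7924.

Δq_2* = 1.7924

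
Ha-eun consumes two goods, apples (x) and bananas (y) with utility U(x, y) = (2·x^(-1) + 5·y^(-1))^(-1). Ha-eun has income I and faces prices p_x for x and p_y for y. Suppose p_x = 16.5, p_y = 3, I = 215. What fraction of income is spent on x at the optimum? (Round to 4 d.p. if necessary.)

Numerically y/x = 3.708099, so x* = 215/(16.5 + 3·3.708099) = 7.783 and y* = 3.708099·7.783 = 28.8601.
Expenditure on x: 16.5·7.783 = 128.4196; share = 0.5973.

share on x = 0.5973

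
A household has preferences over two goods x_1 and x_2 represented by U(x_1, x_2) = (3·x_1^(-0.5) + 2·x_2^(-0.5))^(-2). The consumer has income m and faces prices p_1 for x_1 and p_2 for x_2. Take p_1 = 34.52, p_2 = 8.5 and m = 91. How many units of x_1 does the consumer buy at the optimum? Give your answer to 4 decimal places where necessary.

x_1* = 1.7832

Substitute x_2 = (x_2/x_1)·x_1 into the budget: x_1* = m/(p_1 + p_2·(x_2/x_1)).
Numerically x_2/x_1 = 1.942557, so x_1* = 91/(34.52 + 8.5·1.942557) = 1.7832.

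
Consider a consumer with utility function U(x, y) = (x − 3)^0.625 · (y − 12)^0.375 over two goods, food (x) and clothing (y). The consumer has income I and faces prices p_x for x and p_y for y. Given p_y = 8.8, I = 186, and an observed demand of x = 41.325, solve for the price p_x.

This is Cobb-Douglas in (x−3, y−12): tangency gives 0.625·p_y·(y−12) = 0.375·p_x·(x−3).
After buying the subsistence bundle (3, 12), a share 0.625 of the remaining income goes to x: x* = 3 + 0.625·(I − 3p_x − 12p_y)/p_x.
Set x* = 41.325 in the demand function and solve for p_x: p_x = 1.25.

p_x = 1.25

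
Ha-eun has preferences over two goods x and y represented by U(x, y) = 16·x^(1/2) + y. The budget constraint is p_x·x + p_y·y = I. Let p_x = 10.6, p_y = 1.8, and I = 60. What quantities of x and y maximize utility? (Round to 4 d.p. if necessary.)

Solve: √x = 8·p_y/p_x, so x*(p_x,p_y) = (8·p_y/p_x)², and y* = (I − p_x·x*)/p_y.
Plugging in: x* = (8·1.8/10.6)² = 1.8455, y* = 22.4654.

x* = 1.8455, y* = 22.4654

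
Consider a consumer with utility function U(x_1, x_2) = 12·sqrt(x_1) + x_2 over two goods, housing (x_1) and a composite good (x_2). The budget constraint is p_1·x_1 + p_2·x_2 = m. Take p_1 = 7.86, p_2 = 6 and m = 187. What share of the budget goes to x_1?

share on x_1 = 0.8817

Utility is quasi-linear in x_2; the FOC for x_1 is 6/√x_1 = p_1/p_2.
Solve: √x_1 = 6·p_2/p_1, so x_1*(p_1,p_2) = (6·p_2/p_1)², and x_2* = (m − p_1·x_1*)/p_2.
Plugging in: x_1* = (6·6/7.86)² = 20.9778, x_2* = 3.6858.
Expenditure on x_1: 7.86·20.9778 = 164.8855; share = 0.8817.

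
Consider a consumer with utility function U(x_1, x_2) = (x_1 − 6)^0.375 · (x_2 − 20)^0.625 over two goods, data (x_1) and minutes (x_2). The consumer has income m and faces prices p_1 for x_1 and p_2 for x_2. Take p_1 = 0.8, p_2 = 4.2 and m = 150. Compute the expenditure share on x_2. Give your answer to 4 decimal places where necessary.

share on x_2 = 0.815

MRS = (3/5)·(x_2−20)/(x_1−6). Tangency with p_1/p_2 gives x_2−20 = (5/3)·(p_1/p_2)·(x_1−6).
After buying the subsistence bundle (6, 20), a share 0.375 of the remaining income goes to x_1: x_1* = 6 + 0.375·(m − 6p_1 − 20p_2)/p_1.
Discretionary income = 150 − 6·0.8 − 20·4.2 = 61.2; x_1* = 6 + 0.375·61.2/0.8 = 34.6875; x_2* = 20 + 0.625·61.2/4.2 = 29.1071.
Expenditure on x_2: 4.2·29.1071 = 122.25; share = 0.815.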